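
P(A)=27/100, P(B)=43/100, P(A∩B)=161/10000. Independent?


P(A)×P(B) = 1161/10000
P(A∩B) = 161/10000
Not equal → NOT independent

No, not independent


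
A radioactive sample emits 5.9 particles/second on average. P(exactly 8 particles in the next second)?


Poisson(λ=5.9): P(X=8) = e^(-λ)×λ^k/k!
= e^(-5.9) × 5.9^8 / 8!
≈ 0.002739444819 × 1468304.37604 / 40320 ≈ 0.099760

P(X=8) ≈ 0.099760 ≈ 9.98%


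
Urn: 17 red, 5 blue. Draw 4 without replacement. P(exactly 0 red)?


Hypergeometric: C(17,0)×C(5,4)/C(22,4)
= 1×5/7315 = 1/1463

P(X=0) = 1/1463 ≈ 0.07%


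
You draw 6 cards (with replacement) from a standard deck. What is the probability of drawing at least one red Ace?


P(not a red Ace) = 50/52 = 25/26
P(none in 6 draws) = (25/26)^6 = 244140625/308915776
P(≥1 red Ace) = 1 - 244140625/308915776 = 64775151/308915776

P = 64775151/308915776 ≈ 20.97%


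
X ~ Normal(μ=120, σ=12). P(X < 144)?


z = (144-120)/12 = 2.0
P(Z < 2.0) = 0.9772

P(X < 144) ≈ 0.9772


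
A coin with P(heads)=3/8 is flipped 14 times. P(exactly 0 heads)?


Binomial: P(X=0) = C(14,0)×p^0×(1-p)^14
= 1 × 1 × 6103515625/4398046511104 = 6103515625/4398046511104

P(X=0) = 6103515625/4398046511104 ≈ 0.14%


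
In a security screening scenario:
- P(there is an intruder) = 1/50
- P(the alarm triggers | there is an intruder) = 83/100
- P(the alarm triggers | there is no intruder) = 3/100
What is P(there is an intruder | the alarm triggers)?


Using Bayes' theorem:
P(A|B) = P(B|A)·P(A) / P(B)

P(the alarm triggers) = 83/100 × 1/50 + 3/100 × 49/50
= 83/5000 + 147/5000 = 23/500

P(there is an intruder|the alarm triggers) = (83/5000) / (23/500) = 83/230

P(there is an intruder|the alarm triggers) = 83/230 ≈ 36.09%


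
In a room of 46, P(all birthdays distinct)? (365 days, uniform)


P(all different) = Π(365-i)/365 for i=0..45
= (365/365)×(364/365)×...×(320/365)
= 0.051747

P ≈ 0.0517 ≈ 5.17%


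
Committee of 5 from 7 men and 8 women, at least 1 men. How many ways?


Count by #men:
  1M,4W: C(7,1)×C(8,4)=490
  2M,3W: C(7,2)×C(8,3)=1176
  3M,2W: C(7,3)×C(8,2)=980
  4M,1W: C(7,4)×C(8,1)=280
  5M,0W: C(7,5)×C(8,0)=21
Total = 2947

2947


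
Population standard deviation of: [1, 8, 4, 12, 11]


Mean = 36/5
  (1-36/5)²=961/25
  (8-36/5)²=16/25
  (4-36/5)²=256/25
  (12-36/5)²=576/25
  (11-36/5)²=361/25
Σ(x-μ)² = 434/5
σ² = (434/5)/5 = 434/25

σ = √(434/25) ≈ 4.1665


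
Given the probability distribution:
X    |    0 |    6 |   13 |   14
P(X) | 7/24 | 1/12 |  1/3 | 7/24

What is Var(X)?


E[X] = 107/12
E[X²] = 233/2
Var(X) = E[X²] - (E[X])² = 233/2 - 11449/144 = 5327/144

Var(X) = 5327/144 ≈ 36.9931


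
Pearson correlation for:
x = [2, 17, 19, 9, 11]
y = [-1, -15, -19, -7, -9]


n=5, Σx=58, Σy=-51, Σxy=-780, Σx²=856, Σy²=717
r = (5×(-780) - 58×(-51))/√((5×856 - 58²)(5×717 - (-51)²))
= -942/√(916×984) = -942/√901344 ≈ -942/949.3914 ≈ -0.9922

r ≈ -0.9922


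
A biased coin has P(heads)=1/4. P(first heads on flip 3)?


Geometric: P(X=3) = (1-p)^(k-1)×p = (3/4)^2×1/4 = 9/64

P(X=3) = 9/64 ≈ 14.06%


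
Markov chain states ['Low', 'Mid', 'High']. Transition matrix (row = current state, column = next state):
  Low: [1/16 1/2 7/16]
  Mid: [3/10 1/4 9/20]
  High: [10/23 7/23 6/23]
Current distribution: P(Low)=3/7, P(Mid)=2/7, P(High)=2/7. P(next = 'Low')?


P(next=Low) = Σᵢ P(now=i)×P(i→Low)
= 3/7×1/16 + 2/7×3/10 + 2/7×10/23
= 3/112 + 3/35 + 20/161 = 3049/12880

P = 3049/12880 ≈ 0.2367


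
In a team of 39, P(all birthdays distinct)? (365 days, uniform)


P(all different) = Π(365-i)/365 for i=0..38
= (365/365)×(364/365)×...×(327/365)
= 0.121780

P ≈ 0.1218 ≈ 12.18%


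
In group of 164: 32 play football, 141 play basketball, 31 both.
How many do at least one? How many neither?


|A∪B| = 32+141-31 = 142
Neither = 164-142 = 22

At least one: 142; Neither: 22


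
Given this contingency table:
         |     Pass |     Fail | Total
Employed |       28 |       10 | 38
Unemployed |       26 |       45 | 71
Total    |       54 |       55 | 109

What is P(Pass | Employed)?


P(Pass | Employed) = 28/(28+10) = 28/38 = 14/19

P(Pass|Employed) = 14/19 ≈ 73.68%


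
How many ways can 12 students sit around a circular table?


Circular arrangements of 12 distinct objects: fix one position to break rotational symmetry.
(n-1)! = 11! = 39916800

39916800


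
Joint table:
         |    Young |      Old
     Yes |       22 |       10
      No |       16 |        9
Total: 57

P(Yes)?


P(Yes) = (22+10)/57 = 32/57

P(Yes) = 32/57 ≈ 56.14%


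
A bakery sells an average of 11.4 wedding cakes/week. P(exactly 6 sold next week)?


Poisson(λ=11.4): P(X=6) = e^(-λ)×λ^k/k!
= e^(-11.4) × 11.4^6 / 6!
≈ 1.119548484e-05 × 2194972.62394 / 720 ≈ 0.034130

P(X=6) ≈ 0.034130 ≈ 3.41%


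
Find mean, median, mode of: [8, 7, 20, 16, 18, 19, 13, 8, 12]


Sorted: [7, 8, 8, 12, 13, 16, 18, 19, 20]
Mean = 121/9
Median = 13
Freq: {8: 2, 7: 1, 20: 1, 16: 1, 18: 1, 19: 1, 13: 1, 12: 1}
Mode: [8]

Mean=121/9, Median=13, Mode=8


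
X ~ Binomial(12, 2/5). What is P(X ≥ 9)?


P(X ≥ 9) = Σ P(X=i) for i=9..12
P(X=9) = 608256/48828125
P(X=10) = 608256/244140625
P(X=11) = 73728/244140625
P(X=12) = 4096/244140625
Sum = 745472/48828125

P(X ≥ 9) = 745472/48828125 ≈ 1.53%


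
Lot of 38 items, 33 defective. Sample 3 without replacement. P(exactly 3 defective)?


Hypergeometric: C(33,3)×C(5,0)/C(38,3)
= 5456×1/8436 = 1364/2109

P(X=3) = 1364/2109 ≈ 64.68%


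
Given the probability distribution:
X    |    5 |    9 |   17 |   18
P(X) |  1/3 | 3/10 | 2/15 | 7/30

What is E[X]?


E[X] = Σ x·P(X=x)
= (5)×(1/3) + (9)×(3/10) + (17)×(2/15) + (18)×(7/30)
= 65/6

E[X] = 65/6


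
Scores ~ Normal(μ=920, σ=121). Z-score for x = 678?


z = (x - μ)/σ = (678 - 920)/121 = -2.0

z = -2.0


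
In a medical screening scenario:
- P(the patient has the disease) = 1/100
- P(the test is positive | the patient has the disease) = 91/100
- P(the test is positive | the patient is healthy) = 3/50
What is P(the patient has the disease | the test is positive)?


Using Bayes' theorem:
P(A|B) = P(B|A)·P(A) / P(B)

P(the test is positive) = 91/100 × 1/100 + 3/50 × 99/100
= 91/10000 + 297/5000 = 137/2000

P(the patient has the disease|the test is positive) = (91/10000) / (137/2000) = 91/685

P(the patient has the disease|the test is positive) = 91/685 ≈ 13.28%


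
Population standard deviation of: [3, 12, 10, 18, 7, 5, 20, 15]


Mean = 90/8 = 45/4
  (3-45/4)²=1089/16
  (12-45/4)²=9/16
  (10-45/4)²=25/16
  (18-45/4)²=729/16
  (7-45/4)²=289/16
  (5-45/4)²=625/16
  (20-45/4)²=1225/16
  (15-45/4)²=225/16
Σ(x-μ)² = 527/2
σ² = (527/2)/8 = 527/16

σ = √(527/16) ≈ 5.7391


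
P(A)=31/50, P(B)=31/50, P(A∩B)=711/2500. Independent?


P(A)×P(B) = 961/2500
P(A∩B) = 711/2500
Not equal → NOT independent

No, not independent


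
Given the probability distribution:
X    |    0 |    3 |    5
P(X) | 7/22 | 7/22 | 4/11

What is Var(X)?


E[X] = 61/22
E[X²] = 263/22
Var(X) = E[X²] - (E[X])² = 263/22 - 3721/484 = 2065/484

Var(X) = 2065/484 ≈ 4.2665


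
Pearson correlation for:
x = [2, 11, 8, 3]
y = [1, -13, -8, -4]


n=4, Σx=24, Σy=-24, Σxy=-217, Σx²=198, Σy²=250
r = (4×(-217) - 24×(-24))/√((4×198 - 24²)(4×250 - (-24)²))
= -292/√(216×424) = -292/√91584 ≈ -292/302.6285 ≈ -0.9649

r ≈ -0.9649


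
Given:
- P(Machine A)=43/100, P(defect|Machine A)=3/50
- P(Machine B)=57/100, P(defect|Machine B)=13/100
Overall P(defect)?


P(B) = Σ P(B|Aᵢ)×P(Aᵢ)
  3/50×43/100 = 129/5000
  13/100×57/100 = 741/10000
Sum = 999/10000

P(defect) = 999/10000 ≈ 9.99%


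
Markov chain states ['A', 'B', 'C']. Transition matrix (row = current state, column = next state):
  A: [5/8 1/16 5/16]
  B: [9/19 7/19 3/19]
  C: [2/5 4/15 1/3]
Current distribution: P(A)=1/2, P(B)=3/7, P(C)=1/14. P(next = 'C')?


P(next=C) = Σᵢ P(now=i)×P(i→C)
= 1/2×5/16 + 3/7×3/19 + 1/14×1/3
= 5/32 + 9/133 + 1/42 = 3163/12768

P = 3163/12768 ≈ 0.2477


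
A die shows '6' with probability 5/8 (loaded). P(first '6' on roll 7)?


Geometric: P(X=7) = (1-p)^(k-1)×p = (3/8)^6×5/8 = 3645/2097152

P(X=7) = 3645/2097152 ≈ 0.17%


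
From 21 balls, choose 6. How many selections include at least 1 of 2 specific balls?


Complement: C(21,6) - C(19,6) = 54264 - 27132 = 27132

27132


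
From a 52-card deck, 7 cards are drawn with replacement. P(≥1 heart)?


P(not a heart) = 39/52 = 3/4
P(none in 7 draws) = (3/4)^7 = 2187/16384
P(≥1 heart) = 1 - 2187/16384 = 14197/16384

P = 14197/16384 ≈ 86.65%


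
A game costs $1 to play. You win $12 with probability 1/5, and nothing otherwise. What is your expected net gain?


E[gain] = (12-1)×1/5 + (-1)×4/5
= 11/5 - 4/5 = 7/5

Expected net gain = $7/5 ≈ $1.40


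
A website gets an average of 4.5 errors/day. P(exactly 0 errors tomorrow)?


Poisson(λ=4.5): P(X=0) = e^(-λ)×λ^k/k!
= e^(-4.5) × 4.5^0 / 0!
≈ 0.01110899654 × 1 / 1 ≈ 0.011109

P(X=0) ≈ 0.011109 ≈ 1.11%


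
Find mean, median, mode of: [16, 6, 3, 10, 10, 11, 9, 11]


Sorted: [3, 6, 9, 10, 10, 11, 11, 16]
Mean = 76/8 = 19/2
Median = 10
Freq: {16: 1, 6: 1, 3: 1, 10: 2, 11: 2, 9: 1}
Mode: [10, 11]

Mean=19/2, Median=10, Mode=[10, 11]


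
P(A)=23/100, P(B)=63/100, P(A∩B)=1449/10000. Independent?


P(A)×P(B) = 1449/10000
P(A∩B) = 1449/10000
Equal ✓ → Independent

Yes, independent


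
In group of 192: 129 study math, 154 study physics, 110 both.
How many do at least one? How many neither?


|A∪B| = 129+154-110 = 173
Neither = 192-173 = 19

At least one: 173; Neither: 19


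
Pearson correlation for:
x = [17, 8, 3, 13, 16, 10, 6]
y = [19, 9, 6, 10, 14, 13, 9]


n=7, Σx=73, Σy=80, Σxy=951, Σx²=923, Σy²=1024
r = (7×951 - 73×80)/√((7×923 - 73²)(7×1024 - 80²))
= 817/√(1132×768) = 817/√869376 ≈ 817/932.4033 ≈ 0.8762

r ≈ 0.8762


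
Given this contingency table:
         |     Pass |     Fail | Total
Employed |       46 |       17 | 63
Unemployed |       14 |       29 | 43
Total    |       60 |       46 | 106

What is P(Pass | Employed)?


P(Pass | Employed) = 46/(46+17) = 46/63

P(Pass|Employed) = 46/63 ≈ 73.02%


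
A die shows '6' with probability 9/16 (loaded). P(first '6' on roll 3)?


Geometric: P(X=3) = (1-p)^(k-1)×p = (7/16)^2×9/16 = 441/4096

P(X=3) = 441/4096 ≈ 10.77%


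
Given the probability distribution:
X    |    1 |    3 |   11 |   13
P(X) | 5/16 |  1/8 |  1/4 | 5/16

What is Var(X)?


E[X] = 15/2
E[X²] = 169/2
Var(X) = E[X²] - (E[X])² = 169/2 - 225/4 = 113/4

Var(X) = 113/4 ≈ 28.2500


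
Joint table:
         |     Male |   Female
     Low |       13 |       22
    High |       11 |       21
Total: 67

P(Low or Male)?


P(Low∨Male) = P(Low) + P(Male) - P(Low∧Male)
= (35 + 24 - 13)/67 = 46/67

P = 46/67 ≈ 68.66%


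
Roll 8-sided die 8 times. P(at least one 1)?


P(no 1)^8 = (7/8)^8 = 5764801/16777216
P(≥1) = 1 - 5764801/16777216 = 11012415/16777216

P = 11012415/16777216 ≈ 65.64%


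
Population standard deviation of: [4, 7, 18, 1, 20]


Mean = 50/5 = 10
  (4-10)²=36
  (7-10)²=9
  (18-10)²=64
  (1-10)²=81
  (20-10)²=100
Σ(x-μ)² = 290
σ² = 290/5 = 58

σ = √(58) ≈ 7.6158


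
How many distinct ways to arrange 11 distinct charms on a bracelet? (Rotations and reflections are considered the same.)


Free circular arrangements: rotations and reflections both identified.
(n-1)!/2 = 10!/2 = 3628800/2 = 1814400

1814400


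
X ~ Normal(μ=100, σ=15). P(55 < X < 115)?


z₁=(55-100)/15=-3.0, z₂=(115-100)/15=1.0
P = Φ(1.0) - Φ(-3.0) = 0.841345 - 0.001350 = 0.839995 ≈ 0.8400

P(55 < X < 115) ≈ 0.8400


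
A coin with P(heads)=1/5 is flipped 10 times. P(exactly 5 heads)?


Binomial: P(X=5) = C(10,5)×p^5×(1-p)^5
= 252 × 1/3125 × 1024/3125 = 258048/9765625

P(X=5) = 258048/9765625 ≈ 2.64%


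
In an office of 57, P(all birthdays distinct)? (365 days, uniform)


P(all different) = Π(365-i)/365 for i=0..56
= (365/365)×(364/365)×...×(309/365)
= 0.009878

P ≈ 0.0099 ≈ 0.99%


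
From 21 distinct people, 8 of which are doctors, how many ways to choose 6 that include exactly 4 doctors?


Choose 4 of the 8 doctors and 2 of the other 13 people:
C(8,4)×C(13,2) = 70×78 = 5460

5460


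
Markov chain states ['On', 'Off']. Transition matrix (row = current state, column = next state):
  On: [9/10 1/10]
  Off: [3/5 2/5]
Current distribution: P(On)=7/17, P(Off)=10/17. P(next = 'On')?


P(next=On) = Σᵢ P(now=i)×P(i→On)
= 7/17×9/10 + 10/17×3/5
= 63/170 + 6/17 = 123/170

P = 123/170 ≈ 0.7235


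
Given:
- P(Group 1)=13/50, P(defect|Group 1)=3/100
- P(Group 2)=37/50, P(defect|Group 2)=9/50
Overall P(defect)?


P(B) = Σ P(B|Aᵢ)×P(Aᵢ)
  3/100×13/50 = 39/5000
  9/50×37/50 = 333/2500
Sum = 141/1000

P(defect) = 141/1000 ≈ 14.10%


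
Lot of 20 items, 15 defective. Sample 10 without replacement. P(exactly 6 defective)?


Hypergeometric: C(15,6)×C(5,4)/C(20,10)
= 5005×5/184756 = 175/1292

P(X=6) = 175/1292 ≈ 13.54%


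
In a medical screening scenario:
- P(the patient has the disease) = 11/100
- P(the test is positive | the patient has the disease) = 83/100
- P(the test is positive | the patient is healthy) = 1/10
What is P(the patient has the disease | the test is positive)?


Using Bayes' theorem:
P(A|B) = P(B|A)·P(A) / P(B)

P(the test is positive) = 83/100 × 11/100 + 1/10 × 89/100
= 913/10000 + 89/1000 = 1803/10000

P(the patient has the disease|the test is positive) = (913/10000) / (1803/10000) = 913/1803

P(the patient has the disease|the test is positive) = 913/1803 ≈ 50.64%


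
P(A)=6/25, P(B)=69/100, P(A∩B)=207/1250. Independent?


P(A)×P(B) = 207/1250
P(A∩B) = 207/1250
Equal ✓ → Independent

Yes, independent


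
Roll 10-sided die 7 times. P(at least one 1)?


P(no 1)^7 = (9/10)^7 = 4782969/10000000
P(≥1) = 1 - 4782969/10000000 = 5217031/10000000

P = 5217031/10000000 ≈ 52.17%


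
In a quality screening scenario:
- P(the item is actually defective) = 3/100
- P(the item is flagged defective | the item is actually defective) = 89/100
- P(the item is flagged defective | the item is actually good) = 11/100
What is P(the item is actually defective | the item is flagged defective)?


Using Bayes' theorem:
P(A|B) = P(B|A)·P(A) / P(B)

P(the item is flagged defective) = 89/100 × 3/100 + 11/100 × 97/100
= 267/10000 + 1067/10000 = 667/5000

P(the item is actually defective|the item is flagged defective) = (267/10000) / (667/5000) = 267/1334

P(the item is actually defective|the item is flagged defective) = 267/1334 ≈ 20.01%


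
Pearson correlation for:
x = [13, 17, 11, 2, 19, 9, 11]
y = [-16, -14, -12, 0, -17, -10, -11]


n=7, Σx=82, Σy=-80, Σxy=-1112, Σx²=1146, Σy²=1106
r = (7×(-1112) - 82×(-80))/√((7×1146 - 82²)(7×1106 - (-80)²))
= -1224/√(1298×1342) = -1224/√1741916 ≈ -1224/1319.8167 ≈ -0.9274

r ≈ -0.9274


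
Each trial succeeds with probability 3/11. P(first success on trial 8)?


Geometric: P(X=8) = (1-p)^(k-1)×p = (8/11)^7×3/11 = 6291456/214358881

P(X=8) = 6291456/214358881 ≈ 2.94%


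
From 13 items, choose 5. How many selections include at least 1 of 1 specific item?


Complement: C(13,5) - C(12,5) = 1287 - 792 = 495

495


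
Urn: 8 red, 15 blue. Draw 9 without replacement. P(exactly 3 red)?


Hypergeometric: C(8,3)×C(15,6)/C(23,9)
= 56×5005/817190 = 2548/7429

P(X=3) = 2548/7429 ≈ 34.30%


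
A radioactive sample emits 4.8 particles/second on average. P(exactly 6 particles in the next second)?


Poisson(λ=4.8): P(X=6) = e^(-λ)×λ^k/k!
= e^(-4.8) × 4.8^6 / 6!
≈ 0.008229747049 × 12230.590464 / 720 ≈ 0.139798

P(X=6) ≈ 0.139798 ≈ 13.98%


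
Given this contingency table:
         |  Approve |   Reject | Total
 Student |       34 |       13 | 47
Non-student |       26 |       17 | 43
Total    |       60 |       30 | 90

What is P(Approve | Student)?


P(Approve | Student) = 34/(34+13) = 34/47

P(Approve|Student) = 34/47 ≈ 72.34%


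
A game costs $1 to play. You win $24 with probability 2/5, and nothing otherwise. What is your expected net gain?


E[gain] = (24-1)×2/5 + (-1)×3/5
= 46/5 - 3/5 = 43/5

Expected net gain = $43/5 ≈ $8.60


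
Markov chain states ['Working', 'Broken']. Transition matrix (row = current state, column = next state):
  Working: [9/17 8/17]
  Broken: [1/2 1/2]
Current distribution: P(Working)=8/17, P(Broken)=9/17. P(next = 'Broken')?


P(next=Broken) = Σᵢ P(now=i)×P(i→Broken)
= 8/17×8/17 + 9/17×1/2
= 64/289 + 9/34 = 281/578

P = 281/578 ≈ 0.4862


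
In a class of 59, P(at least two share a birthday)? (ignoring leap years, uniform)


P(all different) = Π(365-i)/365 for i=0..58
= 0.007011
P(match) = 1 - 0.007011 = 0.992989

P ≈ 0.9930 ≈ 99.30%


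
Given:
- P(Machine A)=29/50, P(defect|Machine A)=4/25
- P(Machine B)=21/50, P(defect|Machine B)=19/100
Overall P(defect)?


P(B) = Σ P(B|Aᵢ)×P(Aᵢ)
  4/25×29/50 = 58/625
  19/100×21/50 = 399/5000
Sum = 863/5000

P(defect) = 863/5000 ≈ 17.26%


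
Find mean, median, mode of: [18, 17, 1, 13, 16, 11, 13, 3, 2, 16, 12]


Sorted: [1, 2, 3, 11, 12, 13, 13, 16, 16, 17, 18]
Mean = 122/11
Median = 13
Freq: {18: 1, 17: 1, 1: 1, 13: 2, 16: 2, 11: 1, 3: 1, 2: 1, 12: 1}
Mode: [13, 16]

Mean=122/11, Median=13, Mode=[13, 16]


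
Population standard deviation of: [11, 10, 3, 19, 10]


Mean = 53/5
  (11-53/5)²=4/25
  (10-53/5)²=9/25
  (3-53/5)²=1444/25
  (19-53/5)²=1764/25
  (10-53/5)²=9/25
Σ(x-μ)² = 646/5
σ² = (646/5)/5 = 646/25

σ = √(646/25) ≈ 5.0833


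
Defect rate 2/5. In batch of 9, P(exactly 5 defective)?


Binomial: P(X=5) = C(9,5)×p^5×(1-p)^4
= 126 × 32/3125 × 81/625 = 326592/1953125

P(X=5) = 326592/1953125 ≈ 16.72%


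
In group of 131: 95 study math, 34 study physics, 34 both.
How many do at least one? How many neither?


|A∪B| = 95+34-34 = 95
Neither = 131-95 = 36

At least one: 95; Neither: 36


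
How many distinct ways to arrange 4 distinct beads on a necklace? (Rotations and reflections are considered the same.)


Free circular arrangements: rotations and reflections both identified.
(n-1)!/2 = 3!/2 = 6/2 = 3

3


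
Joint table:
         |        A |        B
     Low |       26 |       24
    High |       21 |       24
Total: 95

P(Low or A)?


P(Low∨A) = P(Low) + P(A) - P(Low∧A)
= (50 + 47 - 26)/95 = 71/95

P = 71/95 ≈ 74.74%


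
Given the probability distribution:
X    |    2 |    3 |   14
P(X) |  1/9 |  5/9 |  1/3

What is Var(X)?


E[X] = 59/9
E[X²] = 637/9
Var(X) = E[X²] - (E[X])² = 637/9 - 3481/81 = 2252/81

Var(X) = 2252/81 ≈ 27.8025


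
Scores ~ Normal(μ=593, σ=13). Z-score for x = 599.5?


z = (x - μ)/σ = (599.5 - 593)/13 = 0.5

z = 0.5


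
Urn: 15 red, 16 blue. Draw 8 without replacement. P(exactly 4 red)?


Hypergeometric: C(15,4)×C(16,4)/C(31,8)
= 1365×1820/7888725 = 2548/8091

P(X=4) = 2548/8091 ≈ 31.49%


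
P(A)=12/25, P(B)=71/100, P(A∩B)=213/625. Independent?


P(A)×P(B) = 213/625
P(A∩B) = 213/625
Equal ✓ → Independent

Yes, independent


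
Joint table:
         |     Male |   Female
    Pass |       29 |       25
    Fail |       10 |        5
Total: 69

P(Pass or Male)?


P(Pass∨Male) = P(Pass) + P(Male) - P(Pass∧Male)
= (54 + 39 - 29)/69 = 64/69

P = 64/69 ≈ 92.75%


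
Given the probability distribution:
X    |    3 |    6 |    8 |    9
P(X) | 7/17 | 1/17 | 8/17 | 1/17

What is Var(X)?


E[X] = 100/17
E[X²] = 692/17
Var(X) = E[X²] - (E[X])² = 692/17 - 10000/289 = 1764/289

Var(X) = 1764/289 ≈ 6.1038


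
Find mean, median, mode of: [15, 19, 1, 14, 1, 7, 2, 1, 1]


Sorted: [1, 1, 1, 1, 2, 7, 14, 15, 19]
Mean = 61/9
Median = 2
Freq: {15: 1, 19: 1, 1: 4, 14: 1, 7: 1, 2: 1}
Mode: [1]

Mean=61/9, Median=2, Mode=1


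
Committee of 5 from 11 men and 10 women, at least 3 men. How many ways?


Count by #men:
  3M,2W: C(11,3)×C(10,2)=7425
  4M,1W: C(11,4)×C(10,1)=3300
  5M,0W: C(11,5)×C(10,0)=462
Total = 11187

11187


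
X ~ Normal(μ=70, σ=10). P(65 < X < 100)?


z₁=(65-70)/10=-0.5, z₂=(100-70)/10=3.0
P = Φ(3.0) - Φ(-0.5) = 0.998650 - 0.308538 = 0.690112 ≈ 0.6901

P(65 < X < 100) ≈ 0.6901


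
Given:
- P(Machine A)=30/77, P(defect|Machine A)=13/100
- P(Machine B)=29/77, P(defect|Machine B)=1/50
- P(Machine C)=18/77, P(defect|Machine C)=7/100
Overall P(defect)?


P(B) = Σ P(B|Aᵢ)×P(Aᵢ)
  13/100×30/77 = 39/770
  1/50×29/77 = 29/3850
  7/100×18/77 = 9/550
Sum = 41/550

P(defect) = 41/550 ≈ 7.45%


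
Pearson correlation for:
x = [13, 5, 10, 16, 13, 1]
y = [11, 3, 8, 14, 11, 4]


n=6, Σx=58, Σy=51, Σxy=609, Σx²=720, Σy²=527
r = (6×609 - 58×51)/√((6×720 - 58²)(6×527 - 51²))
= 696/√(956×561) = 696/√536316 ≈ 696/732.3360 ≈ 0.9504

r ≈ 0.9504


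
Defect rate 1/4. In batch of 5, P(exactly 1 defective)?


Binomial: P(X=1) = C(5,1)×p^1×(1-p)^4
= 5 × 1/4 × 81/256 = 405/1024

P(X=1) = 405/1024 ≈ 39.55%


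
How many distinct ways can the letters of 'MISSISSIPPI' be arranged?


Letters: 11, freq: {'M': 1, 'I': 4, 'S': 4, 'P': 2}
11!/(1!×4!×4!×2!) = 39916800/1152 = 34650

34650


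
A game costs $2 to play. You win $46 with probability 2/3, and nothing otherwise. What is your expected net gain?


E[gain] = (46-2)×2/3 + (-2)×1/3
= 88/3 - 2/3 = 86/3

Expected net gain = $86/3 ≈ $28.67


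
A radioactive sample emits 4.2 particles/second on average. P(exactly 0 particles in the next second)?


Poisson(λ=4.2): P(X=0) = e^(-λ)×λ^k/k!
= e^(-4.2) × 4.2^0 / 0!
≈ 0.01499557682 × 1 / 1 ≈ 0.014996

P(X=0) ≈ 0.014996 ≈ 1.50%


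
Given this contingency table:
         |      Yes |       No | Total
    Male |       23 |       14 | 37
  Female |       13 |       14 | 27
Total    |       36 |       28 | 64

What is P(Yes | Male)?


P(Yes | Male) = 23/(23+14) = 23/37

P(Yes|Male) = 23/37 ≈ 62.16%


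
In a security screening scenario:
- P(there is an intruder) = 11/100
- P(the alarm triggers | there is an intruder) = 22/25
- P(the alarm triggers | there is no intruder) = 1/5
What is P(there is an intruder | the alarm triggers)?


Using Bayes' theorem:
P(A|B) = P(B|A)·P(A) / P(B)

P(the alarm triggers) = 22/25 × 11/100 + 1/5 × 89/100
= 121/1250 + 89/500 = 687/2500

P(there is an intruder|the alarm triggers) = (121/1250) / (687/2500) = 242/687

P(there is an intruder|the alarm triggers) = 242/687 ≈ 35.23%


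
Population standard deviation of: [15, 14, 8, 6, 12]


Mean = 55/5 = 11
  (15-11)²=16
  (14-11)²=9
  (8-11)²=9
  (6-11)²=25
  (12-11)²=1
Σ(x-μ)² = 60
σ² = 60/5 = 12

σ = √(12) ≈ 3.4641


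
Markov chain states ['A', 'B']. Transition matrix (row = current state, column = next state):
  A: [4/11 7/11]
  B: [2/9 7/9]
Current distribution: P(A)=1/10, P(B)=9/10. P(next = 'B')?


P(next=B) = Σᵢ P(now=i)×P(i→B)
= 1/10×7/11 + 9/10×7/9
= 7/110 + 7/10 = 42/55

P = 42/55 ≈ 0.7636


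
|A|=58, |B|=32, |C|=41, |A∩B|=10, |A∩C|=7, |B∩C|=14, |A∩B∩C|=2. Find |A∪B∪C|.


|A∪B∪C| = 58+32+41-10-7-14+2 = 102

|A∪B∪C| = 102


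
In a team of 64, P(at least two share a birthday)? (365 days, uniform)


P(all different) = Π(365-i)/365 for i=0..63
= 0.002810
P(match) = 1 - 0.002810 = 0.997190

P ≈ 0.9972 ≈ 99.72%


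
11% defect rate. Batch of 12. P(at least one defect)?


P(all good) = (89/100)^12 = 246990403565262140303521/1000000000000000000000000
P(≥1 defect) = 753009596434737859696479/1000000000000000000000000

P = 753009596434737859696479/1000000000000000000000000 ≈ 75.30%


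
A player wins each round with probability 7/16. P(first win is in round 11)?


Geometric: P(X=11) = (1-p)^(k-1)×p = (9/16)^10×7/16 = 24407490807/17592186044416

P(X=11) = 24407490807/17592186044416 ≈ 0.14%


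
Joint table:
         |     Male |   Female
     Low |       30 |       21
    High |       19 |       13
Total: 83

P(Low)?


P(Low) = (30+21)/83 = 51/83

P(Low) = 51/83 ≈ 61.45%


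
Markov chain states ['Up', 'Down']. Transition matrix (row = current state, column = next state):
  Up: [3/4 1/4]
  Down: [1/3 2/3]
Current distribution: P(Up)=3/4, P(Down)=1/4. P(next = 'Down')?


P(next=Down) = Σᵢ P(now=i)×P(i→Down)
= 3/4×1/4 + 1/4×2/3
= 3/16 + 1/6 = 17/48

P = 17/48 ≈ 0.3542


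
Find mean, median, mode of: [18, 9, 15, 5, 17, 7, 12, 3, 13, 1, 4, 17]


Sorted: [1, 3, 4, 5, 7, 9, 12, 13, 15, 17, 17, 18]
Mean = 121/12
Median = 21/2
Freq: {18: 1, 9: 1, 15: 1, 5: 1, 17: 2, 7: 1, 12: 1, 3: 1, 13: 1, 1: 1, 4: 1}
Mode: [17]

Mean=121/12, Median=21/2, Mode=17


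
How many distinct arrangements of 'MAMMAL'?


Letters: 6, freq: {'M': 3, 'A': 2, 'L': 1}
6!/(3!×2!×1!) = 720/12 = 60

60


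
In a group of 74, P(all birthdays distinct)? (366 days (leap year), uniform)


P(all different) = Π(366-i)/366 for i=0..73
= (366/366)×(365/366)×...×(293/366)
= 0.000360

P ≈ 0.0004 ≈ 0.04%


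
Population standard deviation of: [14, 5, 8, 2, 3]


Mean = 32/5
  (14-32/5)²=1444/25
  (5-32/5)²=49/25
  (8-32/5)²=64/25
  (2-32/5)²=484/25
  (3-32/5)²=289/25
Σ(x-μ)² = 466/5
σ² = (466/5)/5 = 466/25

σ = √(466/25) ≈ 4.3174


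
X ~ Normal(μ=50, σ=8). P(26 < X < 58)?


z₁=(26-50)/8=-3.0, z₂=(58-50)/8=1.0
P = Φ(1.0) - Φ(-3.0) = 0.841345 - 0.001350 = 0.839995 ≈ 0.8400

P(26 < X < 58) ≈ 0.8400


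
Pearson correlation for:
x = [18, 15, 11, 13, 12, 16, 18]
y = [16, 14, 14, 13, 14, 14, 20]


n=7, Σx=103, Σy=105, Σxy=1573, Σx²=1563, Σy²=1609
r = (7×1573 - 103×105)/√((7×1563 - 103²)(7×1609 - 105²))
= 196/√(332×238) = 196/√79016 ≈ 196/281.0978 ≈ 0.6973

r ≈ 0.6973


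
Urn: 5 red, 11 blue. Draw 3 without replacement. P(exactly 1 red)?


Hypergeometric: C(5,1)×C(11,2)/C(16,3)
= 5×55/560 = 55/112

P(X=1) = 55/112 ≈ 49.11%


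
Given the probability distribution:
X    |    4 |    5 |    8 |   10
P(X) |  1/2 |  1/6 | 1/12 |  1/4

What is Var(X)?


E[X] = 6
E[X²] = 85/2
Var(X) = E[X²] - (E[X])² = 85/2 - 36 = 13/2

Var(X) = 13/2 ≈ 6.5000


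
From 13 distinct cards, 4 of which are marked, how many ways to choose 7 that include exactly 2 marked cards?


Choose 2 of the 4 marked cards and 5 of the other 9 cards:
C(4,2)×C(9,5) = 6×126 = 756

756


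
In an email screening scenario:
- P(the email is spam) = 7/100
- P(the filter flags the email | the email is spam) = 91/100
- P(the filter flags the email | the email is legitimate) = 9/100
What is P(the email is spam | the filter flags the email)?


Using Bayes' theorem:
P(A|B) = P(B|A)·P(A) / P(B)

P(the filter flags the email) = 91/100 × 7/100 + 9/100 × 93/100
= 637/10000 + 837/10000 = 737/5000

P(the email is spam|the filter flags the email) = (637/10000) / (737/5000) = 637/1474

P(the email is spam|the filter flags the email) = 637/1474 ≈ 43.22%


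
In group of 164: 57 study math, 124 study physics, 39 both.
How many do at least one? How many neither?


|A∪B| = 57+124-39 = 142
Neither = 164-142 = 22

At least one: 142; Neither: 22


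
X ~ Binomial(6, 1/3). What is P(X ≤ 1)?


P(X ≤ 1) = Σ P(X=i) for i=0..1
P(X=0) = 64/729
P(X=1) = 64/243
Sum = 256/729

P(X ≤ 1) = 256/729 ≈ 35.12%


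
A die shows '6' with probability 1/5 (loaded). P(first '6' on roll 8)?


Geometric: P(X=8) = (1-p)^(k-1)×p = (4/5)^7×1/5 = 16384/390625

P(X=8) = 16384/390625 ≈ 4.19%


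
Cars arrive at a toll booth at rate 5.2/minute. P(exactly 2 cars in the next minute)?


Poisson(λ=5.2): P(X=2) = e^(-λ)×λ^k/k!
= e^(-5.2) × 5.2^2 / 2!
≈ 0.005516564421 × 27.04 / 2 ≈ 0.074584

P(X=2) ≈ 0.074584 ≈ 7.46%


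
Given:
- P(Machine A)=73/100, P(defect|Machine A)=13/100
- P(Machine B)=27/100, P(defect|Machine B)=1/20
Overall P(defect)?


P(B) = Σ P(B|Aᵢ)×P(Aᵢ)
  13/100×73/100 = 949/10000
  1/20×27/100 = 27/2000
Sum = 271/2500

P(defect) = 271/2500 ≈ 10.84%


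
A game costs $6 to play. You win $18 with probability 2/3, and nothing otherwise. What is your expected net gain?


E[gain] = (18-6)×2/3 + (-6)×1/3
= 8 - 2 = 6

Expected net gain = $6 ≈ $6.00


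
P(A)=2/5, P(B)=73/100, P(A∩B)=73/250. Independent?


P(A)×P(B) = 73/250
P(A∩B) = 73/250
Equal ✓ → Independent

Yes, independent


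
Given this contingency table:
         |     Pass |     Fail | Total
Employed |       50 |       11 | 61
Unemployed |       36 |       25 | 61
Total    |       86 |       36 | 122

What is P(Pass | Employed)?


P(Pass | Employed) = 50/(50+11) = 50/61

P(Pass|Employed) = 50/61 ≈ 81.97%


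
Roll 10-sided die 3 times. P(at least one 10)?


P(no 10)^3 = (9/10)^3 = 729/1000
P(≥1) = 1 - 729/1000 = 271/1000

P = 271/1000 ≈ 27.10%


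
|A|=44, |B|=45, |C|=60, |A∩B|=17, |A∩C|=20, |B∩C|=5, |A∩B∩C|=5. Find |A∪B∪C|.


|A∪B∪C| = 44+45+60-17-20-5+5 = 112

|A∪B∪C| = 112


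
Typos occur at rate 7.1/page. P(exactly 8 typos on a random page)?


Poisson(λ=7.1): P(X=8) = e^(-λ)×λ^k/k!
= e^(-7.1) × 7.1^8 / 8!
≈ 0.0008251049233 × 6457535.31246 / 40320 ≈ 0.132146

P(X=8) ≈ 0.132146 ≈ 13.21%


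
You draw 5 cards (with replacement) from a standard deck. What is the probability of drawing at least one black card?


P(not a black card) = 26/52 = 1/2
P(none in 5 draws) = (1/2)^5 = 1/32
P(≥1 black card) = 1 - 1/32 = 31/32

P = 31/32 ≈ 96.88%


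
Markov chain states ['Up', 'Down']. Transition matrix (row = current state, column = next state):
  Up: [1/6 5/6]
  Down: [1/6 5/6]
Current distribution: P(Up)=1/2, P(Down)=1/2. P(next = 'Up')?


P(next=Up) = Σᵢ P(now=i)×P(i→Up)
= 1/2×1/6 + 1/2×1/6
= 1/12 + 1/12 = 1/6

P = 1/6 ≈ 0.1667


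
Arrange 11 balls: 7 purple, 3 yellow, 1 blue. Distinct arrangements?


11!/(7!×3!×1!) = 1320

1320


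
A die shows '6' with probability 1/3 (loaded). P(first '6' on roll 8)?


Geometric: P(X=8) = (1-p)^(k-1)×p = (2/3)^7×1/3 = 128/6561

P(X=8) = 128/6561 ≈ 1.95%


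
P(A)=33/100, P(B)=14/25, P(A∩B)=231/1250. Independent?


P(A)×P(B) = 231/1250
P(A∩B) = 231/1250
Equal ✓ → Independent

Yes, independent


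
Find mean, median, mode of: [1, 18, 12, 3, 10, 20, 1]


Sorted: [1, 1, 3, 10, 12, 18, 20]
Mean = 65/7
Median = 10
Freq: {1: 2, 18: 1, 12: 1, 3: 1, 10: 1, 20: 1}
Mode: [1]

Mean=65/7, Median=10, Mode=1


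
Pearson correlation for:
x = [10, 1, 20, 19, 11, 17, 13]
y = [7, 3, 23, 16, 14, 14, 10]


n=7, Σx=91, Σy=87, Σxy=1359, Σx²=1441, Σy²=1335
r = (7×1359 - 91×87)/√((7×1441 - 91²)(7×1335 - 87²))
= 1596/√(1806×1776) = 1596/√3207456 ≈ 1596/1790.9372 ≈ 0.8912

r ≈ 0.8912


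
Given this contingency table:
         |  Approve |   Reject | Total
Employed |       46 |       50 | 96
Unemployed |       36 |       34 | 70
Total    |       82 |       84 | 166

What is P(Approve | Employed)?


P(Approve | Employed) = 46/(46+50) = 46/96 = 23/48

P(Approve|Employed) = 23/48 ≈ 47.92%


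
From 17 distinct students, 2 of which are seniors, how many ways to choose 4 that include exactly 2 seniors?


Choose 2 of the 2 seniors and 2 of the other 15 students:
C(2,2)×C(15,2) = 1×105 = 105

105


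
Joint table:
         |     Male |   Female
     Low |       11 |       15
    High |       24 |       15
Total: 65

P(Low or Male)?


P(Low∨Male) = P(Low) + P(Male) - P(Low∧Male)
= (26 + 35 - 11)/65 = 50/65 = 10/13

P = 10/13 ≈ 76.92%


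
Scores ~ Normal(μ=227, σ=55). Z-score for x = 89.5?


z = (x - μ)/σ = (89.5 - 227)/55 = -2.5

z = -2.5


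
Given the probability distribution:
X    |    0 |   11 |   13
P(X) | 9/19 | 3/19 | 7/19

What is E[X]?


E[X] = Σ x·P(X=x)
= (0)×(9/19) + (11)×(3/19) + (13)×(7/19)
= 124/19

E[X] = 124/19


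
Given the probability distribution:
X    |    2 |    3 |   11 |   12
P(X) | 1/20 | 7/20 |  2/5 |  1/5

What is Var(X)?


E[X] = 159/20
E[X²] = 1611/20
Var(X) = E[X²] - (E[X])² = 1611/20 - 25281/400 = 6939/400

Var(X) = 6939/400 ≈ 17.3475


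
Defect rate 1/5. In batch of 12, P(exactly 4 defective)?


Binomial: P(X=4) = C(12,4)×p^4×(1-p)^8
= 495 × 1/625 × 65536/390625 = 6488064/48828125

P(X=4) = 6488064/48828125 ≈ 13.29%


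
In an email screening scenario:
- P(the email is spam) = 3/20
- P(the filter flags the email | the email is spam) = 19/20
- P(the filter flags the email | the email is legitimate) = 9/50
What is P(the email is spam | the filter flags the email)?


Using Bayes' theorem:
P(A|B) = P(B|A)·P(A) / P(B)

P(the filter flags the email) = 19/20 × 3/20 + 9/50 × 17/20
= 57/400 + 153/1000 = 591/2000

P(the email is spam|the filter flags the email) = (57/400) / (591/2000) = 95/197

P(the email is spam|the filter flags the email) = 95/197 ≈ 48.22%


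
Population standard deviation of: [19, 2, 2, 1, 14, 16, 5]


Mean = 59/7
  (19-59/7)²=5476/49
  (2-59/7)²=2025/49
  (2-59/7)²=2025/49
  (1-59/7)²=2704/49
  (14-59/7)²=1521/49
  (16-59/7)²=2809/49
  (5-59/7)²=576/49
Σ(x-μ)² = 2448/7
σ² = (2448/7)/7 = 2448/49

σ = √(2448/49) ≈ 7.0682


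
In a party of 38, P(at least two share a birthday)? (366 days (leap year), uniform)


P(all different) = Π(366-i)/366 for i=0..37
= 0.136703
P(match) = 1 - 0.136703 = 0.863297

P ≈ 0.8633 ≈ 86.33%


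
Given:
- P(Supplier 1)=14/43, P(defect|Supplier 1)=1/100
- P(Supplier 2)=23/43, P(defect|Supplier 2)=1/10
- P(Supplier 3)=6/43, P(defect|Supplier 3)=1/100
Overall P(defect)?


P(B) = Σ P(B|Aᵢ)×P(Aᵢ)
  1/100×14/43 = 7/2150
  1/10×23/43 = 23/430
  1/100×6/43 = 3/2150
Sum = 5/86

P(defect) = 5/86 ≈ 5.81%


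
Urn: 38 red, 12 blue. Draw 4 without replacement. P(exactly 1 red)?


Hypergeometric: C(38,1)×C(12,3)/C(50,4)
= 38×220/230300 = 418/11515

P(X=1) = 418/11515 ≈ 3.63%


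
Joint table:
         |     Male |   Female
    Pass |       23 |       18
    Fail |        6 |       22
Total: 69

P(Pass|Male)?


P(Pass|Male) = 23/(23+6) = 23/29

P = 23/29 ≈ 79.31%


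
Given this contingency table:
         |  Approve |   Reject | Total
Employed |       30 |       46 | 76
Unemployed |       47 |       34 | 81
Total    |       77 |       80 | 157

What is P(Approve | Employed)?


P(Approve | Employed) = 30/(30+46) = 30/76 = 15/38

P(Approve|Employed) = 15/38 ≈ 39.47%


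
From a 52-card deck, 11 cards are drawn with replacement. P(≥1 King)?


P(not a King) = 48/52 = 12/13
P(none in 11 draws) = (12/13)^11 = 743008370688/1792160394037
P(≥1 King) = 1 - 743008370688/1792160394037 = 1049152023349/1792160394037

P = 1049152023349/1792160394037 ≈ 58.54%


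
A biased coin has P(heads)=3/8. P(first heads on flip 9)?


Geometric: P(X=9) = (1-p)^(k-1)×p = (5/8)^8×3/8 = 1171875/134217728

P(X=9) = 1171875/134217728 ≈ 0.87%


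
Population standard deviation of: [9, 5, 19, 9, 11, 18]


Mean = 71/6
  (9-71/6)²=289/36
  (5-71/6)²=1681/36
  (19-71/6)²=1849/36
  (9-71/6)²=289/36
  (11-71/6)²=25/36
  (18-71/6)²=1369/36
Σ(x-μ)² = 917/6
σ² = (917/6)/6 = 917/36

σ = √(917/36) ≈ 5.0470


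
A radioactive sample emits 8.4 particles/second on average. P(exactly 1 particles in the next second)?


Poisson(λ=8.4): P(X=1) = e^(-λ)×λ^k/k!
= e^(-8.4) × 8.4^1 / 1!
≈ 0.0002248673242 × 8.4 / 1 ≈ 0.001889

P(X=1) ≈ 0.001889 ≈ 0.19%


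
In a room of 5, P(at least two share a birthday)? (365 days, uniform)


P(all different) = Π(365-i)/365 for i=0..4
= 0.972864
P(match) = 1 - 0.972864 = 0.027136

P ≈ 0.0271 ≈ 2.71%


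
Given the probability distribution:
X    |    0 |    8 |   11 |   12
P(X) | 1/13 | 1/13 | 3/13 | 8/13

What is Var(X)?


E[X] = 137/13
E[X²] = 1579/13
Var(X) = E[X²] - (E[X])² = 1579/13 - 18769/169 = 1758/169

Var(X) = 1758/169 ≈ 10.4024


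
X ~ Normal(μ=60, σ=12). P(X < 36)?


z = (36-60)/12 = -2.0
P(Z < -2.0) = 0.0228

P(X < 36) ≈ 0.0228


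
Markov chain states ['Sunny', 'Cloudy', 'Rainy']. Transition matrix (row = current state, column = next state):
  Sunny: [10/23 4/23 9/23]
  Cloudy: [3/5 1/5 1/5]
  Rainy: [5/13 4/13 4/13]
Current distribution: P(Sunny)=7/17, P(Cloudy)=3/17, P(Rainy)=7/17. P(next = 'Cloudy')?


P(next=Cloudy) = Σᵢ P(now=i)×P(i→Cloudy)
= 7/17×4/23 + 3/17×1/5 + 7/17×4/13
= 28/391 + 3/85 + 28/221 = 5937/25415

P = 5937/25415 ≈ 0.2336


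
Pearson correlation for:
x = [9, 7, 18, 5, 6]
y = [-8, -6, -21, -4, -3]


n=5, Σx=45, Σy=-42, Σxy=-530, Σx²=515, Σy²=566
r = (5×(-530) - 45×(-42))/√((5×515 - 45²)(5×566 - (-42)²))
= -760/√(550×1066) = -760/√586300 ≈ -760/765.7023 ≈ -0.9926

r ≈ -0.9926


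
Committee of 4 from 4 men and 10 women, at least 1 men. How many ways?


Count by #men:
  1M,3W: C(4,1)×C(10,3)=480
  2M,2W: C(4,2)×C(10,2)=270
  3M,1W: C(4,3)×C(10,1)=40
  4M,0W: C(4,4)×C(10,0)=1
Total = 791

791


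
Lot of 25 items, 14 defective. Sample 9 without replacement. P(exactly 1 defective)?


Hypergeometric: C(14,1)×C(11,8)/C(25,9)
= 14×165/2042975 = 42/37145

P(X=1) = 42/37145 ≈ 0.11%


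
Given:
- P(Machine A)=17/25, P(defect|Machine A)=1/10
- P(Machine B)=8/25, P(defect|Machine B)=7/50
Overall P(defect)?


P(B) = Σ P(B|Aᵢ)×P(Aᵢ)
  1/10×17/25 = 17/250
  7/50×8/25 = 28/625
Sum = 141/1250

P(defect) = 141/1250 ≈ 11.28%


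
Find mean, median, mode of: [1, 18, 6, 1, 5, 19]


Sorted: [1, 1, 5, 6, 18, 19]
Mean = 50/6 = 25/3
Median = 11/2
Freq: {1: 2, 18: 1, 6: 1, 5: 1, 19: 1}
Mode: [1]

Mean=25/3, Median=11/2, Mode=1


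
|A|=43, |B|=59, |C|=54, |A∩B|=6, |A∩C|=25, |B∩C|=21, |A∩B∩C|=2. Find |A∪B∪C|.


|A∪B∪C| = 43+59+54-6-25-21+2 = 106

|A∪B∪C| = 106


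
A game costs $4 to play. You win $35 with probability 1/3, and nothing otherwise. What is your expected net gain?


E[gain] = (35-4)×1/3 + (-4)×2/3
= 31/3 - 8/3 = 23/3

Expected net gain = $23/3 ≈ $7.67


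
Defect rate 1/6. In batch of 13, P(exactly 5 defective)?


Binomial: P(X=5) = C(13,5)×p^5×(1-p)^8
= 1287 × 1/7776 × 390625/1679616 = 55859375/1451188224

P(X=5) = 55859375/1451188224 ≈ 3.85%


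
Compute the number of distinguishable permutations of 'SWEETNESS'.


Letters: 9, freq: {'S': 3, 'W': 1, 'E': 3, 'T': 1, 'N': 1}
9!/(3!×1!×3!×1!×1!) = 362880/36 = 10080

10080


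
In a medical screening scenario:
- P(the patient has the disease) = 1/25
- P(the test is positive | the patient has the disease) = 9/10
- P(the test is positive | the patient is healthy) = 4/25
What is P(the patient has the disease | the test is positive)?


Using Bayes' theorem:
P(A|B) = P(B|A)·P(A) / P(B)

P(the test is positive) = 9/10 × 1/25 + 4/25 × 24/25
= 9/250 + 96/625 = 237/1250

P(the patient has the disease|the test is positive) = (9/250) / (237/1250) = 15/79

P(the patient has the disease|the test is positive) = 15/79 ≈ 18.99%


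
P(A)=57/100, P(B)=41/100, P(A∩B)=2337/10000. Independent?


P(A)×P(B) = 2337/10000
P(A∩B) = 2337/10000
Equal ✓ → Independent

Yes, independent


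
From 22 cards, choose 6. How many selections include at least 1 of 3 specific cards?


Complement: C(22,6) - C(19,6) = 74613 - 27132 = 47481

47481


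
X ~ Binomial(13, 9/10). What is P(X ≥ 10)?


P(X ≥ 10) = Σ P(X=i) for i=10..13
P(X=10) = 498610169343/5000000000000
P(X=11) = 1223861324751/5000000000000
P(X=12) = 3671583974253/10000000000000
P(X=13) = 2541865828329/10000000000000
Sum = 965839279077/1000000000000

P(X ≥ 10) = 965839279077/1000000000000 ≈ 96.58%
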